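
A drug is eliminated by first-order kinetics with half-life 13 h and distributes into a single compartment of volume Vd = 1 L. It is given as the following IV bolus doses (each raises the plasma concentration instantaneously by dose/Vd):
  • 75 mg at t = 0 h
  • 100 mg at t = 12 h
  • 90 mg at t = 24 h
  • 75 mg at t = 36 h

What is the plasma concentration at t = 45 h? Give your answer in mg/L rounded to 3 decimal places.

99.810 mg/L

k = ln 2 / 13 = 0.05332 per h
Dose 1 (75 mg at t=0 h): 75·exp(−0.05332·45) = 6.808 mg/L
Dose 2 (100 mg at t=12 h): 100·exp(−0.05332·33) = 17.213 mg/L
Dose 3 (90 mg at t=24 h): 90·exp(−0.05332·21) = 29.374 mg/L
Dose 4 (75 mg at t=36 h): 75·exp(−0.05332·9) = 46.415 mg/L
C(45) = 6.808 + 17.213 + 29.374 + 46.415 = 99.810 mg/L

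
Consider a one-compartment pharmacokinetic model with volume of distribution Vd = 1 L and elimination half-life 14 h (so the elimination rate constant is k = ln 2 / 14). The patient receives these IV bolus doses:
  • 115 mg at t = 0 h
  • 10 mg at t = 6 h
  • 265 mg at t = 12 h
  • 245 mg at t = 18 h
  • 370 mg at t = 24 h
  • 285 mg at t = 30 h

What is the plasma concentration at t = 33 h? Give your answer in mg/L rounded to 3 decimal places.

717.973 mg/L

k = ln 2 / 14 = 0.04951 per h
Dose 1 (115 mg at t=0 h): 115·exp(−0.04951·33) = 22.445 mg/L
Dose 2 (10 mg at t=6 h): 10·exp(−0.04951·27) = 2.627 mg/L
Dose 3 (265 mg at t=12 h): 265·exp(−0.04951·21) = 93.692 mg/L
Dose 4 (245 mg at t=18 h): 245·exp(−0.04951·15) = 116.583 mg/L
Dose 5 (370 mg at t=24 h): 370·exp(−0.04951·9) = 236.964 mg/L
Dose 6 (285 mg at t=30 h): 285·exp(−0.04951·3) = 245.662 mg/L
C(33) = 22.445 + 2.627 + 93.692 + 116.583 + 236.964 + 245.662 = 717.973 mg/L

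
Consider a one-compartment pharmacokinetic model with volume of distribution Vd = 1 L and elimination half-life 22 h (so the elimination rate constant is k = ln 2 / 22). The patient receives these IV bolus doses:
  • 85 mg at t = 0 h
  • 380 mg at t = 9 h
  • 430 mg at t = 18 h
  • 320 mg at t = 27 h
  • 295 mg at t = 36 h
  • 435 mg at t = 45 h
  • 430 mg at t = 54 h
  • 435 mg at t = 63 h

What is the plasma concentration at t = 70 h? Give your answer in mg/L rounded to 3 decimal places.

1138.672 mg/L

k = ln 2 / 22 = 0.03151 per h
Dose 1 (85 mg at t=0 h): 85·exp(−0.03151·70) = 9.367 mg/L
Dose 2 (380 mg at t=9 h): 380·exp(−0.03151·61) = 55.604 mg/L
Dose 3 (430 mg at t=18 h): 430·exp(−0.03151·52) = 83.549 mg/L
Dose 4 (320 mg at t=27 h): 320·exp(−0.03151·43) = 82.561 mg/L
Dose 5 (295 mg at t=36 h): 295·exp(−0.03151·34) = 101.063 mg/L
Dose 6 (435 mg at t=45 h): 435·exp(−0.03151·25) = 197.884 mg/L
Dose 7 (430 mg at t=54 h): 430·exp(−0.03151·16) = 259.739 mg/L
Dose 8 (435 mg at t=63 h): 435·exp(−0.03151·7) = 348.905 mg/L
C(70) = 9.367 + 55.604 + 83.549 + 82.561 + 101.063 + 197.884 + 259.739 + 348.905 = 1138.672 mg/L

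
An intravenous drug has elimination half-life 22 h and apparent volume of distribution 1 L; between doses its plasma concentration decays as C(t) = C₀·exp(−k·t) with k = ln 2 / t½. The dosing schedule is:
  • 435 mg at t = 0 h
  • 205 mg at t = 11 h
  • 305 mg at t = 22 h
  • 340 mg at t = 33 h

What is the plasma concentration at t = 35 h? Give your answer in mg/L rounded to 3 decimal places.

k = ln 2 / 22 = 0.03151 per h
Dose 1 (435 mg at t=0 h): 435·exp(−0.03151·35) = 144.404 mg/L
Dose 2 (205 mg at t=11 h): 205·exp(−0.03151·24) = 96.240 mg/L
Dose 3 (305 mg at t=22 h): 305·exp(−0.03151·13) = 202.497 mg/L
Dose 4 (340 mg at t=33 h): 340·exp(−0.03151·2) = 319.237 mg/L
C(35) = 144.404 + 96.240 + 202.497 + 319.237 = 762.377 mg/L

762.377 mg/L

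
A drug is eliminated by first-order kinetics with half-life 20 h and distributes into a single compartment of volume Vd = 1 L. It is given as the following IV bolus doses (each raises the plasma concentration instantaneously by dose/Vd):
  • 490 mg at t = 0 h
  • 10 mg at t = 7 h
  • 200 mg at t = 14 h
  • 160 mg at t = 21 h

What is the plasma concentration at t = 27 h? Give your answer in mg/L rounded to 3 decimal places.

k = ln 2 / 20 = 0.03466 per h
Dose 1 (490 mg at t=0 h): 490·exp(−0.03466·27) = 192.223 mg/L
Dose 2 (10 mg at t=7 h): 10·exp(−0.03466·20) = 5.000 mg/L
Dose 3 (200 mg at t=14 h): 200·exp(−0.03466·13) = 127.456 mg/L
Dose 4 (160 mg at t=21 h): 160·exp(−0.03466·6) = 129.960 mg/L
C(27) = 192.223 + 5.000 + 127.456 + 129.960 = 454.640 mg/L

454.640 mg/L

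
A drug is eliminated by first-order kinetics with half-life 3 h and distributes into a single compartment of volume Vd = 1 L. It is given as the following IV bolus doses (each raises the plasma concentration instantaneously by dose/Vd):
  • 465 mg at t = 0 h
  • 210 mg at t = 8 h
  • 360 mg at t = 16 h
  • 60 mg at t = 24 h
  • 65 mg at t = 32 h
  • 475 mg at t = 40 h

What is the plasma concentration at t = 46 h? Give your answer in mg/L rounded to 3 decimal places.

122.076 mg/L

k = ln 2 / 3 = 0.23105 per h
Dose 1 (465 mg at t=0 h): 465·exp(−0.23105·46) = 0.011 mg/L
Dose 2 (210 mg at t=8 h): 210·exp(−0.23105·38) = 0.032 mg/L
Dose 3 (360 mg at t=16 h): 360·exp(−0.23105·30) = 0.352 mg/L
Dose 4 (60 mg at t=24 h): 60·exp(−0.23105·22) = 0.372 mg/L
Dose 5 (65 mg at t=32 h): 65·exp(−0.23105·14) = 2.559 mg/L
Dose 6 (475 mg at t=40 h): 475·exp(−0.23105·6) = 118.750 mg/L
C(46) = 0.011 + 0.032 + 0.352 + 0.372 + 2.559 + 118.750 = 122.076 mg/L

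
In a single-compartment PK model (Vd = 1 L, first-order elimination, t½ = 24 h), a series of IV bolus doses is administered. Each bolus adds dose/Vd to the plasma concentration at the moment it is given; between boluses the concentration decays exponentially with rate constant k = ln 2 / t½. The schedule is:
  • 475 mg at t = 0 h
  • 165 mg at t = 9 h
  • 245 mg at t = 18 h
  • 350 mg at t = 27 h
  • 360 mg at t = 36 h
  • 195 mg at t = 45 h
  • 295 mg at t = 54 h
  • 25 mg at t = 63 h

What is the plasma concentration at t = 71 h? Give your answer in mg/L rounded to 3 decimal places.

k = ln 2 / 24 = 0.02888 per h
Dose 1 (475 mg at t=0 h): 475·exp(−0.02888·71) = 61.115 mg/L
Dose 2 (165 mg at t=9 h): 165·exp(−0.02888·62) = 27.531 mg/L
Dose 3 (245 mg at t=18 h): 245·exp(−0.02888·53) = 53.014 mg/L
Dose 4 (350 mg at t=27 h): 350·exp(−0.02888·44) = 98.215 mg/L
Dose 5 (360 mg at t=36 h): 360·exp(−0.02888·35) = 131.009 mg/L
Dose 6 (195 mg at t=45 h): 195·exp(−0.02888·26) = 92.028 mg/L
Dose 7 (295 mg at t=54 h): 295·exp(−0.02888·17) = 180.548 mg/L
Dose 8 (25 mg at t=63 h): 25·exp(−0.02888·8) = 19.843 mg/L
C(71) = 61.115 + 27.531 + 53.014 + 98.215 + 131.009 + 92.028 + 180.548 + 19.843 = 663.302 mg/L

663.302 mg/L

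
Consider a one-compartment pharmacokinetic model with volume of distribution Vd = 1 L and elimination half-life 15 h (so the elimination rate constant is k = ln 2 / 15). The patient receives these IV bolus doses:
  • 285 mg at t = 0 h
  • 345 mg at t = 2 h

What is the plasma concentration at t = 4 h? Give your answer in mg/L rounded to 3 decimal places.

k = ln 2 / 15 = 0.04621 per h
Dose 1 (285 mg at t=0 h): 285·exp(−0.04621·4) = 236.903 mg/L
Dose 2 (345 mg at t=2 h): 345·exp(−0.04621·2) = 314.544 mg/L
C(4) = 236.903 + 314.544 = 551.447 mg/L

551.447 mg/L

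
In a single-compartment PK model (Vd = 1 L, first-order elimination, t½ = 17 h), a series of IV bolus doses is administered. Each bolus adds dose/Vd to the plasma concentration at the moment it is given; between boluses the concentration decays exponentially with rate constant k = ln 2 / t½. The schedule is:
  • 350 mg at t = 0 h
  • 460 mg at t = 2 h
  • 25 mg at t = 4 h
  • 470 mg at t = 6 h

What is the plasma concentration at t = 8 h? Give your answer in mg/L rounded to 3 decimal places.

1067.190 mg/L

k = ln 2 / 17 = 0.04077 per h
Dose 1 (350 mg at t=0 h): 350·exp(−0.04077·8) = 252.585 mg/L
Dose 2 (460 mg at t=2 h): 460·exp(−0.04077·6) = 360.174 mg/L
Dose 3 (25 mg at t=4 h): 25·exp(−0.04077·4) = 21.238 mg/L
Dose 4 (470 mg at t=6 h): 470·exp(−0.04077·2) = 433.194 mg/L
C(8) = 252.585 + 360.174 + 21.238 + 433.194 = 1067.190 mg/L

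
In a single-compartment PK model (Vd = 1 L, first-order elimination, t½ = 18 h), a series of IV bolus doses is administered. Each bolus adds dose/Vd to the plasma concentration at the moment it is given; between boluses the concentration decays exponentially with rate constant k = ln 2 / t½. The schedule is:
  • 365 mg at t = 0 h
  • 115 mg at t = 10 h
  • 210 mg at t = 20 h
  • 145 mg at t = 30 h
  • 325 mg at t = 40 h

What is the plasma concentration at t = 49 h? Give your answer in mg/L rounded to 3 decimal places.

449.239 mg/L

k = ln 2 / 18 = 0.03851 per h
Dose 1 (365 mg at t=0 h): 365·exp(−0.03851·49) = 55.312 mg/L
Dose 2 (115 mg at t=10 h): 115·exp(−0.03851·39) = 25.613 mg/L
Dose 3 (210 mg at t=20 h): 210·exp(−0.03851·29) = 68.743 mg/L
Dose 4 (145 mg at t=30 h): 145·exp(−0.03851·19) = 69.761 mg/L
Dose 5 (325 mg at t=40 h): 325·exp(−0.03851·9) = 229.810 mg/L
C(49) = 55.312 + 25.613 + 68.743 + 69.761 + 229.810 = 449.239 mg/L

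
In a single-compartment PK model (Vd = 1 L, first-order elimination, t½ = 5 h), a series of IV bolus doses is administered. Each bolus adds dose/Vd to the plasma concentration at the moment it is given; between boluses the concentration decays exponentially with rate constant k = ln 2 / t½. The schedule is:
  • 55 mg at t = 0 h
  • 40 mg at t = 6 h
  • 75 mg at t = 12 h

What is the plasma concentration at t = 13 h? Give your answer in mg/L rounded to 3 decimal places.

89.520 mg/L

k = ln 2 / 5 = 0.13863 per h
Dose 1 (55 mg at t=0 h): 55·exp(−0.13863·13) = 9.072 mg/L
Dose 2 (40 mg at t=6 h): 40·exp(−0.13863·7) = 15.157 mg/L
Dose 3 (75 mg at t=12 h): 75·exp(−0.13863·1) = 65.291 mg/L
C(13) = 9.072 + 15.157 + 65.291 = 89.520 mg/L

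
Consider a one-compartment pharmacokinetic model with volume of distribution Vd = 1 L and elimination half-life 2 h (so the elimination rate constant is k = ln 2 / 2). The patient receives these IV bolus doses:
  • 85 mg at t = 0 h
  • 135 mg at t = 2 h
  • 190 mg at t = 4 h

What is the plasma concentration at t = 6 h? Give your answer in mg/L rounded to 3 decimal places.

k = ln 2 / 2 = 0.34657 per h
Dose 1 (85 mg at t=0 h): 85·exp(−0.34657·6) = 10.625 mg/L
Dose 2 (135 mg at t=2 h): 135·exp(−0.34657·4) = 33.750 mg/L
Dose 3 (190 mg at t=4 h): 190·exp(−0.34657·2) = 95.000 mg/L
C(6) = 10.625 + 33.750 + 95.000 = 139.375 mg/L

139.375 mg/L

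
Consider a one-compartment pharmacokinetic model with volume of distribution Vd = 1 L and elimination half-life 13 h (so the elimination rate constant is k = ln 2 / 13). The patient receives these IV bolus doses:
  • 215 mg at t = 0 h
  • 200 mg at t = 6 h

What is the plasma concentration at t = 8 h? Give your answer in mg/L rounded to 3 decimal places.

320.113 mg/L

k = ln 2 / 13 = 0.05332 per h
Dose 1 (215 mg at t=0 h): 215·exp(−0.05332·8) = 140.343 mg/L
Dose 2 (200 mg at t=6 h): 200·exp(−0.05332·2) = 179.770 mg/L
C(8) = 140.343 + 179.770 = 320.113 mg/L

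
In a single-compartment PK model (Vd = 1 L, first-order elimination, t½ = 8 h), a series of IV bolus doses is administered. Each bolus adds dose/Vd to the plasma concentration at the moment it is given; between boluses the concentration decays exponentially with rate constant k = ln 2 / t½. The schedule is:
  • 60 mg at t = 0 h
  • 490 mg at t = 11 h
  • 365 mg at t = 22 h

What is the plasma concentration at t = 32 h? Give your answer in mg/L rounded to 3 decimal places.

236.645 mg/L

k = ln 2 / 8 = 0.08664 per h
Dose 1 (60 mg at t=0 h): 60·exp(−0.08664·32) = 3.750 mg/L
Dose 2 (490 mg at t=11 h): 490·exp(−0.08664·21) = 79.431 mg/L
Dose 3 (365 mg at t=22 h): 365·exp(−0.08664·10) = 153.464 mg/L
C(32) = 3.750 + 79.431 + 153.464 = 236.645 mg/L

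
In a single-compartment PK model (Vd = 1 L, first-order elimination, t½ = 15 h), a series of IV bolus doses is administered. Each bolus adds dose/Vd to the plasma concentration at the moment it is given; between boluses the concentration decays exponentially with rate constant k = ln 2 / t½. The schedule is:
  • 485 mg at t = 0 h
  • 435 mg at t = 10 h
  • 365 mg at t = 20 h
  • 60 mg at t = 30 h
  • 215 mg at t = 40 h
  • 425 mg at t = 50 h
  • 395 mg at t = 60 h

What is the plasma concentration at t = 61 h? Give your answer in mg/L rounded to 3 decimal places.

k = ln 2 / 15 = 0.04621 per h
Dose 1 (485 mg at t=0 h): 485·exp(−0.04621·61) = 28.944 mg/L
Dose 2 (435 mg at t=10 h): 435·exp(−0.04621·51) = 41.209 mg/L
Dose 3 (365 mg at t=20 h): 365·exp(−0.04621·41) = 54.888 mg/L
Dose 4 (60 mg at t=30 h): 60·exp(−0.04621·31) = 14.323 mg/L
Dose 5 (215 mg at t=40 h): 215·exp(−0.04621·21) = 81.470 mg/L
Dose 6 (425 mg at t=50 h): 425·exp(−0.04621·11) = 255.643 mg/L
Dose 7 (395 mg at t=60 h): 395·exp(−0.04621·1) = 377.162 mg/L
C(61) = 28.944 + 41.209 + 54.888 + 14.323 + 81.470 + 255.643 + 377.162 = 853.638 mg/L

853.638 mg/L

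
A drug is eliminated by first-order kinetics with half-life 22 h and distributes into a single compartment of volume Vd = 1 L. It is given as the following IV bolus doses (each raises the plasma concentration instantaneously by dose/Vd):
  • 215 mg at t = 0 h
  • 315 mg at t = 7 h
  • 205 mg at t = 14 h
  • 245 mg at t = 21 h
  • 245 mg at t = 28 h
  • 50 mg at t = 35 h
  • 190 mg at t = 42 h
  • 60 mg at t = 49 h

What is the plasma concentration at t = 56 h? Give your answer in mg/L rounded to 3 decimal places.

k = ln 2 / 22 = 0.03151 per h
Dose 1 (215 mg at t=0 h): 215·exp(−0.03151·56) = 36.828 mg/L
Dose 2 (315 mg at t=7 h): 315·exp(−0.03151·49) = 67.272 mg/L
Dose 3 (205 mg at t=14 h): 205·exp(−0.03151·42) = 54.583 mg/L
Dose 4 (245 mg at t=21 h): 245·exp(−0.03151·35) = 81.331 mg/L
Dose 5 (245 mg at t=28 h): 245·exp(−0.03151·28) = 101.400 mg/L
Dose 6 (50 mg at t=35 h): 50·exp(−0.03151·21) = 25.800 mg/L
Dose 7 (190 mg at t=42 h): 190·exp(−0.03151·14) = 122.233 mg/L
Dose 8 (60 mg at t=49 h): 60·exp(−0.03151·7) = 48.125 mg/L
C(56) = 36.828 + 67.272 + 54.583 + 81.331 + 101.400 + 25.800 + 122.233 + 48.125 = 537.572 mg/L

537.572 mg/L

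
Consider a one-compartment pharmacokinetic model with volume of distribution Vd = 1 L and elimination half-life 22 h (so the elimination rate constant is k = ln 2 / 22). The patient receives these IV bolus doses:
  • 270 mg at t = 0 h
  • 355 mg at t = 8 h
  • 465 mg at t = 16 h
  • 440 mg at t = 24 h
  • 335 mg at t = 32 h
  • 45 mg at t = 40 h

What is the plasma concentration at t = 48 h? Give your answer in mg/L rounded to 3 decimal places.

k = ln 2 / 22 = 0.03151 per h
Dose 1 (270 mg at t=0 h): 270·exp(−0.03151·48) = 59.507 mg/L
Dose 2 (355 mg at t=8 h): 355·exp(−0.03151·40) = 100.670 mg/L
Dose 3 (465 mg at t=16 h): 465·exp(−0.03151·32) = 169.665 mg/L
Dose 4 (440 mg at t=24 h): 440·exp(−0.03151·24) = 206.565 mg/L
Dose 5 (335 mg at t=32 h): 335·exp(−0.03151·16) = 202.355 mg/L
Dose 6 (45 mg at t=40 h): 45·exp(−0.03151·8) = 34.974 mg/L
C(48) = 59.507 + 100.670 + 169.665 + 206.565 + 202.355 + 34.974 = 773.736 mg/L

773.736 mg/L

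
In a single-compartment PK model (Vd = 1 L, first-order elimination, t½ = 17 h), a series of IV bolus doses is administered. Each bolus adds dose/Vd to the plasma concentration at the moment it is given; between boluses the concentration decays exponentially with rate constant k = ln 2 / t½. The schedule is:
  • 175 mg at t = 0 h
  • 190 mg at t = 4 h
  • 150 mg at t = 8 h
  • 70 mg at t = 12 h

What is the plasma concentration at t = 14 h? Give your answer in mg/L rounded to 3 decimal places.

407.231 mg/L

k = ln 2 / 17 = 0.04077 per h
Dose 1 (175 mg at t=0 h): 175·exp(−0.04077·14) = 98.885 mg/L
Dose 2 (190 mg at t=4 h): 190·exp(−0.04077·10) = 126.380 mg/L
Dose 3 (150 mg at t=8 h): 150·exp(−0.04077·6) = 117.448 mg/L
Dose 4 (70 mg at t=12 h): 70·exp(−0.04077·2) = 64.518 mg/L
C(14) = 98.885 + 126.380 + 117.448 + 64.518 = 407.231 mg/L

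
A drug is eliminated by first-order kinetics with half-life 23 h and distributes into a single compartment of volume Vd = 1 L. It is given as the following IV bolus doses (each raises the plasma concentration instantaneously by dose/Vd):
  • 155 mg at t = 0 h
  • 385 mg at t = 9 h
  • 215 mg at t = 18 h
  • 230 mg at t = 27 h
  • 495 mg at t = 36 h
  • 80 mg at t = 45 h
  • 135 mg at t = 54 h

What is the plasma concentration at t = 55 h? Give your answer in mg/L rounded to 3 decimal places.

764.591 mg/L

k = ln 2 / 23 = 0.03014 per h
Dose 1 (155 mg at t=0 h): 155·exp(−0.03014·55) = 29.545 mg/L
Dose 2 (385 mg at t=9 h): 385·exp(−0.03014·46) = 96.250 mg/L
Dose 3 (215 mg at t=18 h): 215·exp(−0.03014·37) = 70.497 mg/L
Dose 4 (230 mg at t=27 h): 230·exp(−0.03014·28) = 98.914 mg/L
Dose 5 (495 mg at t=36 h): 495·exp(−0.03014·19) = 279.208 mg/L
Dose 6 (80 mg at t=45 h): 80·exp(−0.03014·10) = 59.184 mg/L
Dose 7 (135 mg at t=54 h): 135·exp(−0.03014·1) = 130.992 mg/L
C(55) = 29.545 + 96.250 + 70.497 + 98.914 + 279.208 + 59.184 + 130.992 = 764.591 mg/L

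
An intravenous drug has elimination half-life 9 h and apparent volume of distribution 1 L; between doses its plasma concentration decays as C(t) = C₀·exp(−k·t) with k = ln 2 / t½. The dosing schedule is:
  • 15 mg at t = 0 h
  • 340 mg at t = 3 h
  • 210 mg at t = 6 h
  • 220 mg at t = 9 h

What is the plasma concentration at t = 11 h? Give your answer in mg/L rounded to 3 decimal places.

k = ln 2 / 9 = 0.07702 per h
Dose 1 (15 mg at t=0 h): 15·exp(−0.07702·11) = 6.429 mg/L
Dose 2 (340 mg at t=3 h): 340·exp(−0.07702·8) = 183.610 mg/L
Dose 3 (210 mg at t=6 h): 210·exp(−0.07702·5) = 142.883 mg/L
Dose 4 (220 mg at t=9 h): 220·exp(−0.07702·2) = 188.594 mg/L
C(11) = 6.429 + 183.610 + 142.883 + 188.594 = 521.516 mg/L

521.516 mg/L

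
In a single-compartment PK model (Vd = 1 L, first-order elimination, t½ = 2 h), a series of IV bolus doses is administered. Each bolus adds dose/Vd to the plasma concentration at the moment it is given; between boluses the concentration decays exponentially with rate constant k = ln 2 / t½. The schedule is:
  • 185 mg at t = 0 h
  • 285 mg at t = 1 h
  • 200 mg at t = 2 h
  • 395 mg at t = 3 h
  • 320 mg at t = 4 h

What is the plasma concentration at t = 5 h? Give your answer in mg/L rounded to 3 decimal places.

598.439 mg/L

k = ln 2 / 2 = 0.34657 per h
Dose 1 (185 mg at t=0 h): 185·exp(−0.34657·5) = 32.704 mg/L
Dose 2 (285 mg at t=1 h): 285·exp(−0.34657·4) = 71.250 mg/L
Dose 3 (200 mg at t=2 h): 200·exp(−0.34657·3) = 70.711 mg/L
Dose 4 (395 mg at t=3 h): 395·exp(−0.34657·2) = 197.500 mg/L
Dose 5 (320 mg at t=4 h): 320·exp(−0.34657·1) = 226.274 mg/L
C(5) = 32.704 + 71.250 + 70.711 + 197.500 + 226.274 = 598.439 mg/L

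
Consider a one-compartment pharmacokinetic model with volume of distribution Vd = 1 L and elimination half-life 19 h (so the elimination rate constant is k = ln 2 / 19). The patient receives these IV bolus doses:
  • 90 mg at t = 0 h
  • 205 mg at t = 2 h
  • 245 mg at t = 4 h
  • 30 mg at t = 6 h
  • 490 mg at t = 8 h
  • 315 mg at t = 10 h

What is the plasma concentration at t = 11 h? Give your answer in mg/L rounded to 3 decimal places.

k = ln 2 / 19 = 0.03648 per h
Dose 1 (90 mg at t=0 h): 90·exp(−0.03648·11) = 60.251 mg/L
Dose 2 (205 mg at t=2 h): 205·exp(−0.03648·9) = 147.625 mg/L
Dose 3 (245 mg at t=4 h): 245·exp(−0.03648·7) = 189.784 mg/L
Dose 4 (30 mg at t=6 h): 30·exp(−0.03648·5) = 24.998 mg/L
Dose 5 (490 mg at t=8 h): 490·exp(−0.03648·3) = 439.203 mg/L
Dose 6 (315 mg at t=10 h): 315·exp(−0.03648·1) = 303.715 mg/L
C(11) = 60.251 + 147.625 + 189.784 + 24.998 + 439.203 + 303.715 = 1165.576 mg/L

1165.576 mg/L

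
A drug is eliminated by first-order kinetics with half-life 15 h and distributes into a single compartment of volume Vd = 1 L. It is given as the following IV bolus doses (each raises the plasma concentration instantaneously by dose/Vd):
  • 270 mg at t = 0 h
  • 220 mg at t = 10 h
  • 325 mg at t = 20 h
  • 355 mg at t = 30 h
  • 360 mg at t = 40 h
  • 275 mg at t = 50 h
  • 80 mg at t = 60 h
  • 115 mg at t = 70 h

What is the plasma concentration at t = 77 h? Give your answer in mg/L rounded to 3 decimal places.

k = ln 2 / 15 = 0.04621 per h
Dose 1 (270 mg at t=0 h): 270·exp(−0.04621·77) = 7.693 mg/L
Dose 2 (220 mg at t=10 h): 220·exp(−0.04621·67) = 9.950 mg/L
Dose 3 (325 mg at t=20 h): 325·exp(−0.04621·57) = 23.333 mg/L
Dose 4 (355 mg at t=30 h): 355·exp(−0.04621·47) = 40.458 mg/L
Dose 5 (360 mg at t=40 h): 360·exp(−0.04621·37) = 65.127 mg/L
Dose 6 (275 mg at t=50 h): 275·exp(−0.04621·27) = 78.973 mg/L
Dose 7 (80 mg at t=60 h): 80·exp(−0.04621·17) = 36.469 mg/L
Dose 8 (115 mg at t=70 h): 115·exp(−0.04621·7) = 83.218 mg/L
C(77) = 7.693 + 9.950 + 23.333 + 40.458 + 65.127 + 78.973 + 36.469 + 83.218 = 345.220 mg/L

345.220 mg/L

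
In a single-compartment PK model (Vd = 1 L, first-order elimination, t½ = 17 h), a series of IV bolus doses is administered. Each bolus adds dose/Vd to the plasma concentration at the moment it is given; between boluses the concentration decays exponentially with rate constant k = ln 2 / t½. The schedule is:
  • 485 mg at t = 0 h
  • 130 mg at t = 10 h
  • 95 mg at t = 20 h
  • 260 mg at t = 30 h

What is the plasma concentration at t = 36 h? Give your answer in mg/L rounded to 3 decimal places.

409.842 mg/L

k = ln 2 / 17 = 0.04077 per h
Dose 1 (485 mg at t=0 h): 485·exp(−0.04077·36) = 111.755 mg/L
Dose 2 (130 mg at t=10 h): 130·exp(−0.04077·26) = 45.034 mg/L
Dose 3 (95 mg at t=20 h): 95·exp(−0.04077·16) = 49.477 mg/L
Dose 4 (260 mg at t=30 h): 260·exp(−0.04077·6) = 203.576 mg/L
C(36) = 111.755 + 45.034 + 49.477 + 203.576 = 409.842 mg/L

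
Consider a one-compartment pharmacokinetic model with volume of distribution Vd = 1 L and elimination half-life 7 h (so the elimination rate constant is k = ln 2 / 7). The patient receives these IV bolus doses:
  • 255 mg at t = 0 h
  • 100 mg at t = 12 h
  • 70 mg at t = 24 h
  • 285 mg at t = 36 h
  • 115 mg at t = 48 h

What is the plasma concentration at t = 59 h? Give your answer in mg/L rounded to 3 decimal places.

71.799 mg/L

k = ln 2 / 7 = 0.09902 per h
Dose 1 (255 mg at t=0 h): 255·exp(−0.09902·59) = 0.740 mg/L
Dose 2 (100 mg at t=12 h): 100·exp(−0.09902·47) = 0.952 mg/L
Dose 3 (70 mg at t=24 h): 70·exp(−0.09902·35) = 2.188 mg/L
Dose 4 (285 mg at t=36 h): 285·exp(−0.09902·23) = 29.224 mg/L
Dose 5 (115 mg at t=48 h): 115·exp(−0.09902·11) = 38.695 mg/L
C(59) = 0.740 + 0.952 + 2.188 + 29.224 + 38.695 = 71.799 mg/L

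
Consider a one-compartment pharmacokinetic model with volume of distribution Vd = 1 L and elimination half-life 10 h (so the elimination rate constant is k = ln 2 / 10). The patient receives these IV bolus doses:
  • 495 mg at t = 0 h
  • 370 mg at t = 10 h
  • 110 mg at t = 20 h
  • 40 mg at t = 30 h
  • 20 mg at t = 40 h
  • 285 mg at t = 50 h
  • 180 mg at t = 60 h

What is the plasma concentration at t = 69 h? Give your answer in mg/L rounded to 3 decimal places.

192.207 mg/L

k = ln 2 / 10 = 0.06931 per h
Dose 1 (495 mg at t=0 h): 495·exp(−0.06931·69) = 4.145 mg/L
Dose 2 (370 mg at t=10 h): 370·exp(−0.06931·59) = 6.196 mg/L
Dose 3 (110 mg at t=20 h): 110·exp(−0.06931·49) = 3.684 mg/L
Dose 4 (40 mg at t=30 h): 40·exp(−0.06931·39) = 2.679 mg/L
Dose 5 (20 mg at t=40 h): 20·exp(−0.06931·29) = 2.679 mg/L
Dose 6 (285 mg at t=50 h): 285·exp(−0.06931·19) = 76.364 mg/L
Dose 7 (180 mg at t=60 h): 180·exp(−0.06931·9) = 96.460 mg/L
C(69) = 4.145 + 6.196 + 3.684 + 2.679 + 2.679 + 76.364 + 96.460 = 192.207 mg/L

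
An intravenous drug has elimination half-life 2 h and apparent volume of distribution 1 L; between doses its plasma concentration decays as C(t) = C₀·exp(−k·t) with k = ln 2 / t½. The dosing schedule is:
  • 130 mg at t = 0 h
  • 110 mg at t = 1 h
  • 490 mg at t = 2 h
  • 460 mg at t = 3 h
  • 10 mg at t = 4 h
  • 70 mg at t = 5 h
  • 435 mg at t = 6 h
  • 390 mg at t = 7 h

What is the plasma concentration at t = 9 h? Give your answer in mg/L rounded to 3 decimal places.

k = ln 2 / 2 = 0.34657 per h
Dose 1 (130 mg at t=0 h): 130·exp(−0.34657·9) = 5.745 mg/L
Dose 2 (110 mg at t=1 h): 110·exp(−0.34657·8) = 6.875 mg/L
Dose 3 (490 mg at t=2 h): 490·exp(−0.34657·7) = 43.310 mg/L
Dose 4 (460 mg at t=3 h): 460·exp(−0.34657·6) = 57.500 mg/L
Dose 5 (10 mg at t=4 h): 10·exp(−0.34657·5) = 1.768 mg/L
Dose 6 (70 mg at t=5 h): 70·exp(−0.34657·4) = 17.500 mg/L
Dose 7 (435 mg at t=6 h): 435·exp(−0.34657·3) = 153.796 mg/L
Dose 8 (390 mg at t=7 h): 390·exp(−0.34657·2) = 195.000 mg/L
C(9) = 5.745 + 6.875 + 43.310 + 57.500 + 1.768 + 17.500 + 153.796 + 195.000 = 481.494 mg/L

481.494 mg/L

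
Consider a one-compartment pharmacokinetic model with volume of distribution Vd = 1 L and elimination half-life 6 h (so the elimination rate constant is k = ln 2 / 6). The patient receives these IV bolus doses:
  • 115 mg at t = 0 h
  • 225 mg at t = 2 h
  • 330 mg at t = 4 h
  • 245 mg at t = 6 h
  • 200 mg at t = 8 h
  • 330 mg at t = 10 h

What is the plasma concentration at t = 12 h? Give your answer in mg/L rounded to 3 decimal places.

740.994 mg/L

k = ln 2 / 6 = 0.11552 per h
Dose 1 (115 mg at t=0 h): 115·exp(−0.11552·12) = 28.750 mg/L
Dose 2 (225 mg at t=2 h): 225·exp(−0.11552·10) = 70.871 mg/L
Dose 3 (330 mg at t=4 h): 330·exp(−0.11552·8) = 130.961 mg/L
Dose 4 (245 mg at t=6 h): 245·exp(−0.11552·6) = 122.500 mg/L
Dose 5 (200 mg at t=8 h): 200·exp(−0.11552·4) = 125.992 mg/L
Dose 6 (330 mg at t=10 h): 330·exp(−0.11552·2) = 261.921 mg/L
C(12) = 28.750 + 70.871 + 130.961 + 122.500 + 125.992 + 261.921 = 740.994 mg/L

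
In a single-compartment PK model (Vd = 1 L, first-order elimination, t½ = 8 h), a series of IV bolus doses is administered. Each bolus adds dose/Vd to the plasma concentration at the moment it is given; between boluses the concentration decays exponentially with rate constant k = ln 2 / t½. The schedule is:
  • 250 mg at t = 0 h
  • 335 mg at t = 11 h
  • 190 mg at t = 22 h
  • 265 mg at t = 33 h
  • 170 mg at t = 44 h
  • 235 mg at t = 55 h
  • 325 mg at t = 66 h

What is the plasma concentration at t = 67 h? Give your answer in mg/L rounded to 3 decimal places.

k = ln 2 / 8 = 0.08664 per h
Dose 1 (250 mg at t=0 h): 250·exp(−0.08664·67) = 0.753 mg/L
Dose 2 (335 mg at t=11 h): 335·exp(−0.08664·56) = 2.617 mg/L
Dose 3 (190 mg at t=22 h): 190·exp(−0.08664·45) = 3.850 mg/L
Dose 4 (265 mg at t=33 h): 265·exp(−0.08664·34) = 13.927 mg/L
Dose 5 (170 mg at t=44 h): 170·exp(−0.08664·23) = 23.173 mg/L
Dose 6 (235 mg at t=55 h): 235·exp(−0.08664·12) = 83.085 mg/L
Dose 7 (325 mg at t=66 h): 325·exp(−0.08664·1) = 298.026 mg/L
C(67) = 0.753 + 2.617 + 3.850 + 13.927 + 23.173 + 83.085 + 298.026 = 425.432 mg/L

425.432 mg/L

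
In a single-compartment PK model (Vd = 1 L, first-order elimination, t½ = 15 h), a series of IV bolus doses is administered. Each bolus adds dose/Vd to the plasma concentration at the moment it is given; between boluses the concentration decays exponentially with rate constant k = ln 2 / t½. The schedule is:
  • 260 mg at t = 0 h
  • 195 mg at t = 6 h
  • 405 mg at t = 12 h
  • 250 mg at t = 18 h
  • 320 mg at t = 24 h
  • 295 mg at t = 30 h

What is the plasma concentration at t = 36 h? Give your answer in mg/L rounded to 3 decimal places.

747.790 mg/L

k = ln 2 / 15 = 0.04621 per h
Dose 1 (260 mg at t=0 h): 260·exp(−0.04621·36) = 49.261 mg/L
Dose 2 (195 mg at t=6 h): 195·exp(−0.04621·30) = 48.750 mg/L
Dose 3 (405 mg at t=12 h): 405·exp(−0.04621·24) = 133.600 mg/L
Dose 4 (250 mg at t=18 h): 250·exp(−0.04621·18) = 108.819 mg/L
Dose 5 (320 mg at t=24 h): 320·exp(−0.04621·12) = 183.792 mg/L
Dose 6 (295 mg at t=30 h): 295·exp(−0.04621·6) = 223.568 mg/L
C(36) = 49.261 + 48.750 + 133.600 + 108.819 + 183.792 + 223.568 = 747.790 mg/L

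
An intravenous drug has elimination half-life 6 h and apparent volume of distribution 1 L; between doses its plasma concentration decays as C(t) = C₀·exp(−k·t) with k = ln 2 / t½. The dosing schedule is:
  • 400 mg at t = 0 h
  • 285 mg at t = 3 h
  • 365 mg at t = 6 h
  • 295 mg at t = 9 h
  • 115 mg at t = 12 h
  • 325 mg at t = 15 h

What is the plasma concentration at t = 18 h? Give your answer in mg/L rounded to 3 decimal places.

k = ln 2 / 6 = 0.11552 per h
Dose 1 (400 mg at t=0 h): 400·exp(−0.11552·18) = 50.000 mg/L
Dose 2 (285 mg at t=3 h): 285·exp(−0.11552·15) = 50.381 mg/L
Dose 3 (365 mg at t=6 h): 365·exp(−0.11552·12) = 91.250 mg/L
Dose 4 (295 mg at t=9 h): 295·exp(−0.11552·9) = 104.298 mg/L
Dose 5 (115 mg at t=12 h): 115·exp(−0.11552·6) = 57.500 mg/L
Dose 6 (325 mg at t=15 h): 325·exp(−0.11552·3) = 229.810 mg/L
C(18) = 50.000 + 50.381 + 91.250 + 104.298 + 57.500 + 229.810 = 583.239 mg/L

583.239 mg/L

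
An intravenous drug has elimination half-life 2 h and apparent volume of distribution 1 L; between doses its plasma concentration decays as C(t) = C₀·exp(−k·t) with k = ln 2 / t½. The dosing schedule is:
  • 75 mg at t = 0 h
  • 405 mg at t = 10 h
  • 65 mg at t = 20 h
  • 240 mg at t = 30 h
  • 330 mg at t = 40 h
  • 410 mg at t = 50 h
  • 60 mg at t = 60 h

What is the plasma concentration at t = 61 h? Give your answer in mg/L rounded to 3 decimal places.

k = ln 2 / 2 = 0.34657 per h
Dose 1 (75 mg at t=0 h): 75·exp(−0.34657·61) = 0.000 mg/L
Dose 2 (405 mg at t=10 h): 405·exp(−0.34657·51) = 0.000 mg/L
Dose 3 (65 mg at t=20 h): 65·exp(−0.34657·41) = 0.000 mg/L
Dose 4 (240 mg at t=30 h): 240·exp(−0.34657·31) = 0.005 mg/L
Dose 5 (330 mg at t=40 h): 330·exp(−0.34657·21) = 0.228 mg/L
Dose 6 (410 mg at t=50 h): 410·exp(−0.34657·11) = 9.060 mg/L
Dose 7 (60 mg at t=60 h): 60·exp(−0.34657·1) = 42.426 mg/L
C(61) = 0.000 + 0.000 + 0.000 + 0.005 + 0.228 + 9.060 + 42.426 = 51.719 mg/L

51.719 mg/L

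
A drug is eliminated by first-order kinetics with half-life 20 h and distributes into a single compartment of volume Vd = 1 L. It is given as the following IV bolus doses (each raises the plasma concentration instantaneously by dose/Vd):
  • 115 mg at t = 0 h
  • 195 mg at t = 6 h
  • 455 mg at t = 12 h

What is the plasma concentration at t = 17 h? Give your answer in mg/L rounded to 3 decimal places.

579.597 mg/L

k = ln 2 / 20 = 0.03466 per h
Dose 1 (115 mg at t=0 h): 115·exp(−0.03466·17) = 63.800 mg/L
Dose 2 (195 mg at t=6 h): 195·exp(−0.03466·11) = 133.189 mg/L
Dose 3 (455 mg at t=12 h): 455·exp(−0.03466·5) = 382.608 mg/L
C(17) = 63.800 + 133.189 + 382.608 = 579.597 mg/L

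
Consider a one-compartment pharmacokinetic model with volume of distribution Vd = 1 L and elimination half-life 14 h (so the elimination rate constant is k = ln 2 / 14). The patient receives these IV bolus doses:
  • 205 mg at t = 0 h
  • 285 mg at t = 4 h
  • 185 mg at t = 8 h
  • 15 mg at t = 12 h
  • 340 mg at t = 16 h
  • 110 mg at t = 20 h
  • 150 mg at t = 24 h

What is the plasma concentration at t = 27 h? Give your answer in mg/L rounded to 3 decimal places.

k = ln 2 / 14 = 0.04951 per h
Dose 1 (205 mg at t=0 h): 205·exp(−0.04951·27) = 53.851 mg/L
Dose 2 (285 mg at t=4 h): 285·exp(−0.04951·23) = 91.263 mg/L
Dose 3 (185 mg at t=8 h): 185·exp(−0.04951·19) = 72.216 mg/L
Dose 4 (15 mg at t=12 h): 15·exp(−0.04951·15) = 7.138 mg/L
Dose 5 (340 mg at t=16 h): 340·exp(−0.04951·11) = 197.222 mg/L
Dose 6 (110 mg at t=20 h): 110·exp(−0.04951·7) = 77.782 mg/L
Dose 7 (150 mg at t=24 h): 150·exp(−0.04951·3) = 129.296 mg/L
C(27) = 53.851 + 91.263 + 72.216 + 7.138 + 197.222 + 77.782 + 129.296 = 628.767 mg/L

628.767 mg/L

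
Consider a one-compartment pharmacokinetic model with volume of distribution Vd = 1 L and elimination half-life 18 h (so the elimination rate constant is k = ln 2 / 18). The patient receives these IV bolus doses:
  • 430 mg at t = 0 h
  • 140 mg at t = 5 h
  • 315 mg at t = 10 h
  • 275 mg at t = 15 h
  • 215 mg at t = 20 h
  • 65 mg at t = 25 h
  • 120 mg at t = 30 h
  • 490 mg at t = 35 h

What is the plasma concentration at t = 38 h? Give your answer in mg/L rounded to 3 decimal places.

k = ln 2 / 18 = 0.03851 per h
Dose 1 (430 mg at t=0 h): 430·exp(−0.03851·38) = 99.532 mg/L
Dose 2 (140 mg at t=5 h): 140·exp(−0.03851·33) = 39.286 mg/L
Dose 3 (315 mg at t=10 h): 315·exp(−0.03851·28) = 107.162 mg/L
Dose 4 (275 mg at t=15 h): 275·exp(−0.03851·23) = 113.418 mg/L
Dose 5 (215 mg at t=20 h): 215·exp(−0.03851·18) = 107.500 mg/L
Dose 6 (65 mg at t=25 h): 65·exp(−0.03851·13) = 39.401 mg/L
Dose 7 (120 mg at t=30 h): 120·exp(−0.03851·8) = 88.184 mg/L
Dose 8 (490 mg at t=35 h): 490·exp(−0.03851·3) = 436.540 mg/L
C(38) = 99.532 + 39.286 + 107.162 + 113.418 + 107.500 + 39.401 + 88.184 + 436.540 = 1031.023 mg/L

1031.023 mg/L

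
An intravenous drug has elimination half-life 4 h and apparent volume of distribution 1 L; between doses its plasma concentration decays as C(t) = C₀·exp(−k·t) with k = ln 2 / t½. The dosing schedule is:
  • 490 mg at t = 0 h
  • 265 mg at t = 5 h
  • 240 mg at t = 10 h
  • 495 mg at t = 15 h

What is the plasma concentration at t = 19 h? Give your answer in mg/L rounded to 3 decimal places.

339.586 mg/L

k = ln 2 / 4 = 0.17329 per h
Dose 1 (490 mg at t=0 h): 490·exp(−0.17329·19) = 18.210 mg/L
Dose 2 (265 mg at t=5 h): 265·exp(−0.17329·14) = 23.423 mg/L
Dose 3 (240 mg at t=10 h): 240·exp(−0.17329·9) = 50.454 mg/L
Dose 4 (495 mg at t=15 h): 495·exp(−0.17329·4) = 247.500 mg/L
C(19) = 18.210 + 23.423 + 50.454 + 247.500 = 339.586 mg/L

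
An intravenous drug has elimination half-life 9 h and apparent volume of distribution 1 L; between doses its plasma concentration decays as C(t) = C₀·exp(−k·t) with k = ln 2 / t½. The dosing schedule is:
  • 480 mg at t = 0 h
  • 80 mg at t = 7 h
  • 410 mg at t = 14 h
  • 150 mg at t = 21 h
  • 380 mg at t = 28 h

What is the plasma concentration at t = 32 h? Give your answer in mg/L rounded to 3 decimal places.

k = ln 2 / 9 = 0.07702 per h
Dose 1 (480 mg at t=0 h): 480·exp(−0.07702·32) = 40.824 mg/L
Dose 2 (80 mg at t=7 h): 80·exp(−0.07702·25) = 11.665 mg/L
Dose 3 (410 mg at t=14 h): 410·exp(−0.07702·18) = 102.500 mg/L
Dose 4 (150 mg at t=21 h): 150·exp(−0.07702·11) = 64.293 mg/L
Dose 5 (380 mg at t=28 h): 380·exp(−0.07702·4) = 279.250 mg/L
C(32) = 40.824 + 11.665 + 102.500 + 64.293 + 279.250 = 498.532 mg/L

498.532 mg/L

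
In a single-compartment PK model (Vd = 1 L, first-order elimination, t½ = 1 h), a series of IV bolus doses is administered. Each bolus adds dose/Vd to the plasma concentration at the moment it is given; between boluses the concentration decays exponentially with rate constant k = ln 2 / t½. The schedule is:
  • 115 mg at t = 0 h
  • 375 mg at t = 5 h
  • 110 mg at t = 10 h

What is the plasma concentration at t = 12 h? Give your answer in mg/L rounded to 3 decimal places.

30.458 mg/L

k = ln 2 / 1 = 0.69315 per h
Dose 1 (115 mg at t=0 h): 115·exp(−0.69315·12) = 0.028 mg/L
Dose 2 (375 mg at t=5 h): 375·exp(−0.69315·7) = 2.930 mg/L
Dose 3 (110 mg at t=10 h): 110·exp(−0.69315·2) = 27.500 mg/L
C(12) = 0.028 + 2.930 + 27.500 = 30.458 mg/L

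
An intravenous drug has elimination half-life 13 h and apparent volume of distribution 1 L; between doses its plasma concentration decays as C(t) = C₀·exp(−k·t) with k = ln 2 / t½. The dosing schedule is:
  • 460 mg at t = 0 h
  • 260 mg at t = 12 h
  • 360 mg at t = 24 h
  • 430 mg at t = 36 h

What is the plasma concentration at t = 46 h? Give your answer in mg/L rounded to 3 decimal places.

445.708 mg/L

k = ln 2 / 13 = 0.05332 per h
Dose 1 (460 mg at t=0 h): 460·exp(−0.05332·46) = 39.589 mg/L
Dose 2 (260 mg at t=12 h): 260·exp(−0.05332·34) = 42.429 mg/L
Dose 3 (360 mg at t=24 h): 360·exp(−0.05332·22) = 111.395 mg/L
Dose 4 (430 mg at t=36 h): 430·exp(−0.05332·10) = 252.294 mg/L
C(46) = 39.589 + 42.429 + 111.395 + 252.294 = 445.708 mg/L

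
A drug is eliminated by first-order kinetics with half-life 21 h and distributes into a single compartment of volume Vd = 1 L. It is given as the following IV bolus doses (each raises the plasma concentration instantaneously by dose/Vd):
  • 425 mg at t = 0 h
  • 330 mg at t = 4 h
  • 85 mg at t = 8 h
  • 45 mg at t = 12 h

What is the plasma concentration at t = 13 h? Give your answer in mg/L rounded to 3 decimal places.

637.514 mg/L

k = ln 2 / 21 = 0.03301 per h
Dose 1 (425 mg at t=0 h): 425·exp(−0.03301·13) = 276.718 mg/L
Dose 2 (330 mg at t=4 h): 330·exp(−0.03301·9) = 245.189 mg/L
Dose 3 (85 mg at t=8 h): 85·exp(−0.03301·5) = 72.068 mg/L
Dose 4 (45 mg at t=12 h): 45·exp(−0.03301·1) = 43.539 mg/L
C(13) = 276.718 + 245.189 + 72.068 + 43.539 = 637.514 mg/L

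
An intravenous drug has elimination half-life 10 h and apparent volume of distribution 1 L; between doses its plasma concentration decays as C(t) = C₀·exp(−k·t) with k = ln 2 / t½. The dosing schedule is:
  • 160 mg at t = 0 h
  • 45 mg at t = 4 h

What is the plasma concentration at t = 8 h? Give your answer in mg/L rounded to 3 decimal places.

125.999 mg/L

k = ln 2 / 10 = 0.06931 per h
Dose 1 (160 mg at t=0 h): 160·exp(−0.06931·8) = 91.896 mg/L
Dose 2 (45 mg at t=4 h): 45·exp(−0.06931·4) = 34.104 mg/L
C(8) = 91.896 + 34.104 = 125.999 mg/L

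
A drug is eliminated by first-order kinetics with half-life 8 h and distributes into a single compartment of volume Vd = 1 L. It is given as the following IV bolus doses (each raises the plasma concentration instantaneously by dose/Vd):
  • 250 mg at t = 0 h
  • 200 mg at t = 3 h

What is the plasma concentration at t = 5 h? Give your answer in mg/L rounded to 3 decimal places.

330.284 mg/L

k = ln 2 / 8 = 0.08664 per h
Dose 1 (250 mg at t=0 h): 250·exp(−0.08664·5) = 162.105 mg/L
Dose 2 (200 mg at t=3 h): 200·exp(−0.08664·2) = 168.179 mg/L
C(5) = 162.105 + 168.179 = 330.284 mg/L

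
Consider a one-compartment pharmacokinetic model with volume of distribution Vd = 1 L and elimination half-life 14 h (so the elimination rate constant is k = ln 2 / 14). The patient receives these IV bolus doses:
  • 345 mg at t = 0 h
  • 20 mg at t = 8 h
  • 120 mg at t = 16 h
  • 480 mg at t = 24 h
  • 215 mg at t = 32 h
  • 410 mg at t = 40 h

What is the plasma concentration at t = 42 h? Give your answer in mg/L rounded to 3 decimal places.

779.234 mg/L

k = ln 2 / 14 = 0.04951 per h
Dose 1 (345 mg at t=0 h): 345·exp(−0.04951·42) = 43.125 mg/L
Dose 2 (20 mg at t=8 h): 20·exp(−0.04951·34) = 3.715 mg/L
Dose 3 (120 mg at t=16 h): 120·exp(−0.04951·26) = 33.123 mg/L
Dose 4 (480 mg at t=24 h): 480·exp(−0.04951·18) = 196.880 mg/L
Dose 5 (215 mg at t=32 h): 215·exp(−0.04951·10) = 131.044 mg/L
Dose 6 (410 mg at t=40 h): 410·exp(−0.04951·2) = 371.347 mg/L
C(42) = 43.125 + 3.715 + 33.123 + 196.880 + 131.044 + 371.347 = 779.234 mg/L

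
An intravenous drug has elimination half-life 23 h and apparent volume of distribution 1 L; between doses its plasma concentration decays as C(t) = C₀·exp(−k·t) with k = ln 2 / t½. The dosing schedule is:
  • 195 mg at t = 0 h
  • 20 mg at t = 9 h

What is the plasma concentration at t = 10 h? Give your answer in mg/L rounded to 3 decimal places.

k = ln 2 / 23 = 0.03014 per h
Dose 1 (195 mg at t=0 h): 195·exp(−0.03014·10) = 144.262 mg/L
Dose 2 (20 mg at t=9 h): 20·exp(−0.03014·1) = 19.406 mg/L
C(10) = 144.262 + 19.406 = 163.668 mg/L

163.668 mg/L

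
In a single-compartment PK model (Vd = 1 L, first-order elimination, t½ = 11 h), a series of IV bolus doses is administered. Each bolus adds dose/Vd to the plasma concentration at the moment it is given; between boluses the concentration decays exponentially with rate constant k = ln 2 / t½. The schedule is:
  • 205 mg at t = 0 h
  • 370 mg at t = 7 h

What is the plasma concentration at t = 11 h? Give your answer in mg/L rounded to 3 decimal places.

390.065 mg/L

k = ln 2 / 11 = 0.06301 per h
Dose 1 (205 mg at t=0 h): 205·exp(−0.06301·11) = 102.500 mg/L
Dose 2 (370 mg at t=7 h): 370·exp(−0.06301·4) = 287.565 mg/L
C(11) = 102.500 + 287.565 = 390.065 mg/L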